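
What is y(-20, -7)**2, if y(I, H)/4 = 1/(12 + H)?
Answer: 16/25 ≈ 0.64000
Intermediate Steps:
y(I, H) = 4/(12 + H)
y(-20, -7)**2 = (4/(12 - 7))**2 = (4/5)**2 = 16/25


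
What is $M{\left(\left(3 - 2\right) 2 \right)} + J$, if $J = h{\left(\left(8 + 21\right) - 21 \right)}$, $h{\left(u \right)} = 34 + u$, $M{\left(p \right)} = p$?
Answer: $44$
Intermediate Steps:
$J = 42$ ($J = 34 + \left(\left(8 + 21\right) - 21\right) = 34 + \left(29 - 21\right) = 34 + 8 = 42$)
$M{\left(\left(3 - 2\right) 2 \right)} + J = \left(3 - 2\right) 2 + 42 = 1 \cdot 2 + 42 = 2 + 42 = 44$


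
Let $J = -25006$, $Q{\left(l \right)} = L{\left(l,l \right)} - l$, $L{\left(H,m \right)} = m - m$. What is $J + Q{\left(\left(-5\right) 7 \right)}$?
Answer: $-24971$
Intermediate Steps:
$L{\left(H,m \right)} = 0$
$Q{\left(l \right)} = - l$ ($Q{\left(l \right)} = 0 - l = - l$)
$J + Q{\left(\left(-5\right) 7 \right)} = -25006 - \left(-5\right) 7 = -25006 - -35 = -25006 + 35 = -24971$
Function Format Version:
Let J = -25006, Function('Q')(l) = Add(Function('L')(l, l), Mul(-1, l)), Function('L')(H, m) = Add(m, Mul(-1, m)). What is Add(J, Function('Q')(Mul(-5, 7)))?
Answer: -24971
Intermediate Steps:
Function('L')(H, m) = 0
Function('Q')(l) = Mul(-1, l) (Function('Q')(l) = Add(0, Mul(-1, l)) = Mul(-1, l))
Add(J, Function('Q')(Mul(-5, 7))) = Add(-25006, Mul(-1, Mul(-5, 7))) = Add(-25006, Mul(-1, -35)) = Add(-25006, 35) = -24971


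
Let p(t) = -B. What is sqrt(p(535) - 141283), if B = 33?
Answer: 14*I*sqrt(721) ≈ 375.92*I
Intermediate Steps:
p(t) = -33 (p(t) = -1*33 = -33)
sqrt(p(535) - 141283) = sqrt(-33 - 141283) = sqrt(-141316) = 14*I*sqrt(721)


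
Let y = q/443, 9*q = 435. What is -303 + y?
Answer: -402542/1329 ≈ -302.89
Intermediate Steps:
q = 145/3 (q = (1/9)*435 = 145/3 ≈ 48.333)
y = 145/1329 (y = (145/3)/443 = (145/3)*(1/443) = 145/1329 ≈ 0.10910)
-303 + y = -303 + 145/1329 = -402542/1329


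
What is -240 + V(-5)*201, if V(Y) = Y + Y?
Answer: -2250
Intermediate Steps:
V(Y) = 2*Y
-240 + V(-5)*201 = -240 + (2*(-5))*201 = -240 - 10*201 = -240 - 2010 = -2250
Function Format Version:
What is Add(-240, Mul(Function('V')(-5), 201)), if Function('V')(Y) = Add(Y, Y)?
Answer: -2250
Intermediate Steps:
Function('V')(Y) = Mul(2, Y)
Add(-240, Mul(Function('V')(-5), 201)) = Add(-240, Mul(Mul(2, -5), 201)) = Add(-240, Mul(-10, 201)) = Add(-240, -2010) = -2250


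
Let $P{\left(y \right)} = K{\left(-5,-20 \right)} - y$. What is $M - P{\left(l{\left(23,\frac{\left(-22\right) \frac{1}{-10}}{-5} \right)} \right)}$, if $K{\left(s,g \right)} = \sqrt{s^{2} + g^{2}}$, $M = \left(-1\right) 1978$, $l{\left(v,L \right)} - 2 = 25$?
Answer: $-1951 - 5 \sqrt{17} \approx -1971.6$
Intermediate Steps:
$l{\left(v,L \right)} = 27$ ($l{\left(v,L \right)} = 2 + 25 = 27$)
$M = -1978$
$K{\left(s,g \right)} = \sqrt{g^{2} + s^{2}}$
$P{\left(y \right)} = - y + 5 \sqrt{17}$ ($P{\left(y \right)} = \sqrt{\left(-20\right)^{2} + \left(-5\right)^{2}} - y = \sqrt{400 + 25} - y = \sqrt{425} - y = 5 \sqrt{17} - y = - y + 5 \sqrt{17}$)
$M - P{\left(l{\left(23,\frac{\left(-22\right) \frac{1}{-10}}{-5} \right)} \right)} = -1978 - \left(\left(-1\right) 27 + 5 \sqrt{17}\right) = -1978 - \left(-27 + 5 \sqrt{17}\right) = -1978 + \left(27 - 5 \sqrt{17}\right) = -1951 - 5 \sqrt{17}$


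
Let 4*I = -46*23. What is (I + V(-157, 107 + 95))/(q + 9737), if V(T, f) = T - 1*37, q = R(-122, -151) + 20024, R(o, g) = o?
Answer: -917/59278 ≈ -0.015469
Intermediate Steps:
I = -529/2 (I = (-46*23)/4 = (¼)*(-1058) = -529/2 ≈ -264.50)
q = 19902 (q = -122 + 20024 = 19902)
V(T, f) = -37 + T (V(T, f) = T - 37 = -37 + T)
(I + V(-157, 107 + 95))/(q + 9737) = (-529/2 + (-37 - 157))/(19902 + 9737) = (-529/2 - 194)/29639 = -917/2*1/29639 = -917/59278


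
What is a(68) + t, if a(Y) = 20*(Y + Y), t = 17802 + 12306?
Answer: 32828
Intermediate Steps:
t = 30108
a(Y) = 40*Y (a(Y) = 20*(2*Y) = 40*Y)
a(68) + t = 40*68 + 30108 = 2720 + 30108 = 32828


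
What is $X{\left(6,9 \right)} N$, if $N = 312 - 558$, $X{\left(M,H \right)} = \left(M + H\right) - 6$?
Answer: $-2214$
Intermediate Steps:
$X{\left(M,H \right)} = -6 + H + M$ ($X{\left(M,H \right)} = \left(H + M\right) - 6 = -6 + H + M$)
$N = -246$
$X{\left(6,9 \right)} N = \left(-6 + 9 + 6\right) \left(-246\right) = 9 \left(-246\right) = -2214$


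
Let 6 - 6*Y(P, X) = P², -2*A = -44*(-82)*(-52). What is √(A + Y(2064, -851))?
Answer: I*√616207 ≈ 784.99*I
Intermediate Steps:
A = 93808 (A = -(-44*(-82))*(-52)/2 = -1804*(-52) = -½*(-187616) = 93808)
Y(P, X) = 1 - P²/6
√(A + Y(2064, -851)) = √(93808 + (1 - ⅙*2064²)) = √(93808 + (1 - ⅙*4260096)) = √(93808 + (1 - 710016)) = √(93808 - 710015) = √(-616207) = I*√616207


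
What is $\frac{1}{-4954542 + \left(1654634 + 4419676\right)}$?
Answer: $\frac{1}{1119768} \approx 8.9304 \cdot 10^{-7}$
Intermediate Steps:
$\frac{1}{-4954542 + \left(1654634 + 4419676\right)} = \frac{1}{-4954542 + 6074310} = \frac{1}{1119768}$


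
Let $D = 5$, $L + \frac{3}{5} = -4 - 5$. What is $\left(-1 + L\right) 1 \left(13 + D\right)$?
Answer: $- \frac{954}{5} \approx -190.8$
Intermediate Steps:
$L = - \frac{48}{5}$ ($L = - \frac{3}{5} - 9 = - \frac{48}{5} \approx -9.6$)
$\left(-1 + L\right) 1 \left(13 + D\right) = \left(-1 - \frac{48}{5}\right) 1 \left(13 + 5\right) = \left(- \frac{53}{5}\right) 1 \cdot 18 = \left(- \frac{53}{5}\right) 18 = - \frac{954}{5}$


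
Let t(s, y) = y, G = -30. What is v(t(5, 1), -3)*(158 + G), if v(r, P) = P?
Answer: -384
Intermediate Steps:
v(t(5, 1), -3)*(158 + G) = -3*(158 - 30) = -3*128 = -384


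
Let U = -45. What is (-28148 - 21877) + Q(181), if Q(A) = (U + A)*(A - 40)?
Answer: -30849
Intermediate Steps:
Q(A) = (-45 + A)*(-40 + A) (Q(A) = (-45 + A)*(A - 40) = (-45 + A)*(-40 + A))
(-28148 - 21877) + Q(181) = (-28148 - 21877) + (1800 + 181² - 85*181) = -50025 + (1800 + 32761 - 15385) = -50025 + 19176 = -30849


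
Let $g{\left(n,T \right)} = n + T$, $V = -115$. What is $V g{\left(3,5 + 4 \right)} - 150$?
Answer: $-1530$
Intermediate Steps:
$g{\left(n,T \right)} = T + n$
$V g{\left(3,5 + 4 \right)} - 150 = - 115 \left(\left(5 + 4\right) + 3\right) - 150 = - 115 \left(9 + 3\right) - 150 = \left(-115\right) 12 - 150 = -1380 - 150 = -1530$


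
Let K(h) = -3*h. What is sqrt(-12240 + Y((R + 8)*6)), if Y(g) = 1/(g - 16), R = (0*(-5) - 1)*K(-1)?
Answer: I*sqrt(2399026)/14 ≈ 110.63*I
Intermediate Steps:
R = -3 (R = (0*(-5) - 1)*(-3*(-1)) = (0 - 1)*3 = -1*3 = -3)
Y(g) = 1/(-16 + g)
sqrt(-12240 + Y((R + 8)*6)) = sqrt(-12240 + 1/(-16 + (-3 + 8)*6)) = sqrt(-12240 + 1/(-16 + 5*6)) = sqrt(-12240 + 1/(-16 + 30)) = sqrt(-12240 + 1/14) = sqrt(-171359/14) = I*sqrt(2399026)/14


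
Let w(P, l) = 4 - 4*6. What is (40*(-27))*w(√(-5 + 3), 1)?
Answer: 21600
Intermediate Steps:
w(P, l) = -20 (w(P, l) = 4 - 24 = -20)
(40*(-27))*w(√(-5 + 3), 1) = (40*(-27))*(-20) = -1080*(-20) = 21600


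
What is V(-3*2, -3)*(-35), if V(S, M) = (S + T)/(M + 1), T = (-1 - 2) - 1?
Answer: -175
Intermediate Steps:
T = -4 (T = -3 - 1 = -4)
V(S, M) = (-4 + S)/(1 + M) (V(S, M) = (S - 4)/(M + 1) = (-4 + S)/(1 + M))
V(-3*2, -3)*(-35) = ((-4 - 3*2)/(1 - 3))*(-35) = ((-4 - 6)/(-2))*(-35) = -1/2*(-10)*(-35) = 5*(-35) = -175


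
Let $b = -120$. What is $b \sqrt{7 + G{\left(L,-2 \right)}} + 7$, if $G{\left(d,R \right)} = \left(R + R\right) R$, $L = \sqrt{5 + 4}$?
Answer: $7 - 120 \sqrt{15} \approx -457.76$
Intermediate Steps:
$L = 3$ ($L = \sqrt{9} = 3$)
$G{\left(d,R \right)} = 2 R^{2}$ ($G{\left(d,R \right)} = 2 R R = 2 R^{2}$)
$b \sqrt{7 + G{\left(L,-2 \right)}} + 7 = - 120 \sqrt{7 + 2 \left(-2\right)^{2}} + 7 = - 120 \sqrt{7 + 2 \cdot 4} + 7 = - 120 \sqrt{7 + 8} + 7 = - 120 \sqrt{15} + 7 = 7 - 120 \sqrt{15}$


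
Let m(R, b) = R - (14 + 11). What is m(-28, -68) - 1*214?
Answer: -267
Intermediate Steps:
m(R, b) = -25 + R (m(R, b) = R - 1*25 = R - 25 = -25 + R)
m(-28, -68) - 1*214 = (-25 - 28) - 1*214 = -53 - 214 = -267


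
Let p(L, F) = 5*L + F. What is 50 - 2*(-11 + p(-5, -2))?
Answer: 126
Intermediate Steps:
p(L, F) = F + 5*L
50 - 2*(-11 + p(-5, -2)) = 50 - 2*(-11 + (-2 + 5*(-5))) = 50 - 2*(-11 + (-2 - 25)) = 50 - 2*(-11 - 27) = 50 - 2*(-38) = 50 + 76 = 126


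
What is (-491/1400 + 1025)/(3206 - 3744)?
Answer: -1434509/753200 ≈ -1.9046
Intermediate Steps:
(-491/1400 + 1025)/(3206 - 3744) = (-491*1/1400 + 1025)/(-538) = (-491/1400 + 1025)*(-1/538) = (1434509/1400)*(-1/538) = -1434509/753200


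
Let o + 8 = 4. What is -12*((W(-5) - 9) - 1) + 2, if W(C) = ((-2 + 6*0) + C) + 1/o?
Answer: 209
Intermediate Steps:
o = -4 (o = -8 + 4 = -4)
W(C) = -9/4 + C (W(C) = ((-2 + 6*0) + C) + 1/(-4) = ((-2 + 0) + C) + 1*(-¼) = (-2 + C) - ¼ = -9/4 + C)
-12*((W(-5) - 9) - 1) + 2 = -12*(((-9/4 - 5) - 9) - 1) + 2 = -12*((-29/4 - 9) - 1) + 2 = -12*(-65/4 - 1) + 2 = -12*(-69/4) + 2 = 207 + 2 = 209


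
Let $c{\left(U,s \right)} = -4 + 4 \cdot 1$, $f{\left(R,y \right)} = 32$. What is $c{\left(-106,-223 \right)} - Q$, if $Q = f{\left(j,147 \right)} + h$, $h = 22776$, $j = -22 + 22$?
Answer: $-22808$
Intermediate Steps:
$j = 0$
$c{\left(U,s \right)} = 0$ ($c{\left(U,s \right)} = -4 + 4 = 0$)
$Q = 22808$ ($Q = 32 + 22776 = 22808$)
$c{\left(-106,-223 \right)} - Q = 0 - 22808 = -22808$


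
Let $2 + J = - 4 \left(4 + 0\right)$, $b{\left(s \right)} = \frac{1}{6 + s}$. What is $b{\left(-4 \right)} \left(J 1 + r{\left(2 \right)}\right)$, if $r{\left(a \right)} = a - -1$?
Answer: $- \frac{15}{2} \approx -7.5$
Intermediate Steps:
$r{\left(a \right)} = 1 + a$ ($r{\left(a \right)} = a + 1 = 1 + a$)
$J = -18$ ($J = -2 - 4 \left(4 + 0\right) = -2 - 16 = -18$)
$b{\left(-4 \right)} \left(J 1 + r{\left(2 \right)}\right) = \frac{\left(-18\right) 1 + \left(1 + 2\right)}{6 - 4} = \frac{-18 + 3}{2} = \frac{1}{2} \left(-15\right) = - \frac{15}{2}$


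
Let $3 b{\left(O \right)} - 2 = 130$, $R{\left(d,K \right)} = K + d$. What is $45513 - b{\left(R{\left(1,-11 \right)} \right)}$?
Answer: $45469$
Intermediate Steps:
$b{\left(O \right)} = 44$ ($b{\left(O \right)} = \frac{2}{3} + \frac{1}{3} \cdot 130 = \frac{2}{3} + \frac{130}{3} = 44$)
$45513 - b{\left(R{\left(1,-11 \right)} \right)} = 45513 - 44 = 45469$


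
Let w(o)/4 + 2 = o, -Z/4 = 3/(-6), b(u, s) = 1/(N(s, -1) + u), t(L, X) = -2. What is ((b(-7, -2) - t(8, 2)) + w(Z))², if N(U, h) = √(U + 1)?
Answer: (93 - I)²/2500 ≈ 3.4592 - 0.0744*I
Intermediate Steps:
N(U, h) = √(1 + U)
b(u, s) = 1/(u + √(1 + s)) (b(u, s) = 1/(√(1 + s) + u) = 1/(u + √(1 + s)))
Z = 2 (Z = -12/(-6) = -12*(-1)/6 = -4*(-½) = 2)
w(o) = -8 + 4*o
((b(-7, -2) - t(8, 2)) + w(Z))² = ((1/(-7 + √(1 - 2)) - 1*(-2)) + (-8 + 4*2))² = ((1/(-7 + √(-1)) + 2) + (-8 + 8))² = ((1/(-7 + I) + 2) + 0)² = (((-7 - I)/50 + 2) + 0)² = ((2 + (-7 - I)/50) + 0)² = (2 + (-7 - I)/50)²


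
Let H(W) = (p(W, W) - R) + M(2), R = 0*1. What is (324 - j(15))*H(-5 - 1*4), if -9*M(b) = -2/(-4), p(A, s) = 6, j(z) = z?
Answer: 11021/6 ≈ 1836.8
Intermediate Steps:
R = 0
M(b) = -1/18 (M(b) = -(-2)/(9*(-4)) = -(-2)*(-1)/(9*4) = -⅑*½ = -1/18)
H(W) = 107/18 (H(W) = (6 - 1*0) - 1/18 = (6 + 0) - 1/18 = 6 - 1/18 = 107/18)
(324 - j(15))*H(-5 - 1*4) = (324 - 1*15)*(107/18) = (324 - 15)*(107/18) = 309*(107/18) = 11021/6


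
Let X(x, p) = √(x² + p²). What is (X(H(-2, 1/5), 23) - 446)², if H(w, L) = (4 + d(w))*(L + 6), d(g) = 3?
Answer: (2230 - √60314)²/25 ≈ 1.5752e+5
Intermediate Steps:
H(w, L) = 42 + 7*L (H(w, L) = (4 + 3)*(L + 6) = 7*(6 + L) = 42 + 7*L)
X(x, p) = √(p² + x²)
(X(H(-2, 1/5), 23) - 446)² = (√(23² + (42 + 7/5)²) - 446)² = (√(529 + (42 + 7*(⅕))²) - 446)² = (√(529 + (42 + 7/5)²) - 446)² = (√(529 + (217/5)²) - 446)² = (√(529 + 47089/25) - 446)² = (√(60314/25) - 446)² = (√60314/5 - 446)² = (-446 + √60314/5)²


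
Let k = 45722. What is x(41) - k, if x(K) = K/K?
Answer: -45721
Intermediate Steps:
x(K) = 1
x(41) - k = 1 - 1*45722 = 1 - 45722 = -45721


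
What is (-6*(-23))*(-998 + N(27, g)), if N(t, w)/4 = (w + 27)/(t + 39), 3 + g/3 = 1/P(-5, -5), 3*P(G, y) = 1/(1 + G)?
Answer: -1516620/11 ≈ -1.3787e+5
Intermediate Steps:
P(G, y) = 1/(3*(1 + G))
g = -45 (g = -9 + 3/((1/(3*(1 - 5)))) = -9 + 3/(((⅓)/(-4))) = -9 + 3/(((⅓)*(-¼))) = -9 + 3/(-1/12) = -9 + 3*(-12) = -9 - 36 = -45)
N(t, w) = 4*(27 + w)/(39 + t) (N(t, w) = 4*((w + 27)/(t + 39)) = 4*((27 + w)/(39 + t)) = 4*(27 + w)/(39 + t))
(-6*(-23))*(-998 + N(27, g)) = (-6*(-23))*(-998 + 4*(27 - 45)/(39 + 27)) = 138*(-998 + 4*(-18)/66) = 138*(-998 + 4*(1/66)*(-18)) = 138*(-998 - 12/11) = 138*(-10990/11) = -1516620/11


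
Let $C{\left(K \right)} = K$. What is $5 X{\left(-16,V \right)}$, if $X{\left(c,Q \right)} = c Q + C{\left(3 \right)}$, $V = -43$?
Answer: $3455$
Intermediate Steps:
$X{\left(c,Q \right)} = 3 + Q c$ ($X{\left(c,Q \right)} = c Q + 3 = Q c + 3 = 3 + Q c$)
$5 X{\left(-16,V \right)} = 5 \left(3 - -688\right) = 5 \left(3 + 688\right) = 5 \cdot 691 = 3455$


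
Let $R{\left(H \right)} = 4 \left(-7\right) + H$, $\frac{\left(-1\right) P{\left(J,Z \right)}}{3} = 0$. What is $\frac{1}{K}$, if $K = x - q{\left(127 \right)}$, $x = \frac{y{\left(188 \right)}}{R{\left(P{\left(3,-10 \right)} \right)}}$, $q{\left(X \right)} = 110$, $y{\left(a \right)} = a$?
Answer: $- \frac{7}{817} \approx -0.0085679$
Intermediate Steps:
$P{\left(J,Z \right)} = 0$ ($P{\left(J,Z \right)} = \left(-3\right) 0 = 0$)
$R{\left(H \right)} = -28 + H$
$x = - \frac{47}{7}$ ($x = \frac{188}{-28 + 0} = \frac{188}{-28} = 188 \left(- \frac{1}{28}\right) = - \frac{47}{7} \approx -6.7143$)
$K = - \frac{817}{7}$ ($K = - \frac{47}{7} - 110 = - \frac{817}{7} \approx -116.71$)
$\frac{1}{K} = \frac{1}{- \frac{817}{7}} = - \frac{7}{817}$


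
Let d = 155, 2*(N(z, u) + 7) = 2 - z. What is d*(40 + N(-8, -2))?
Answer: 5890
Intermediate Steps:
N(z, u) = -6 - z/2 (N(z, u) = -7 + (2 - z)/2 = -7 + (1 - z/2) = -6 - z/2)
d*(40 + N(-8, -2)) = 155*(40 + (-6 - ½*(-8))) = 155*(40 + (-6 + 4)) = 155*(40 - 2) = 155*38 = 5890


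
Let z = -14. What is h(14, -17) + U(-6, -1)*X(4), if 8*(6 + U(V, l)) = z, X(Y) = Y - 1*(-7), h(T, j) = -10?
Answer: -381/4 ≈ -95.250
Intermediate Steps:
X(Y) = 7 + Y (X(Y) = Y + 7 = 7 + Y)
U(V, l) = -31/4 (U(V, l) = -6 + (1/8)*(-14) = -6 - 7/4 = -31/4)
h(14, -17) + U(-6, -1)*X(4) = -10 - 31*(7 + 4)/4 = -10 - 31/4*11 = -10 - 341/4 = -381/4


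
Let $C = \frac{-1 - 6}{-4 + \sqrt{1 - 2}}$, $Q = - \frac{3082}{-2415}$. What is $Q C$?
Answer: $\frac{536}{255} + \frac{134 i}{255} \approx 2.102 + 0.52549 i$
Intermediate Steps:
$Q = \frac{134}{105}$ ($Q = \left(-3082\right) \left(- \frac{1}{2415}\right) = \frac{134}{105} \approx 1.2762$)
$C = - \frac{7 \left(-4 - i\right)}{17}$ ($C = - \frac{7}{-4 + \sqrt{-1}} = - \frac{7}{-4 + i} = - 7 \frac{-4 - i}{17} = - \frac{7 \left(-4 - i\right)}{17} \approx 1.6471 + 0.41176 i$)
$Q C = \frac{134 \left(\frac{28}{17} + \frac{7 i}{17}\right)}{105} = \frac{536}{255} + \frac{134 i}{255}$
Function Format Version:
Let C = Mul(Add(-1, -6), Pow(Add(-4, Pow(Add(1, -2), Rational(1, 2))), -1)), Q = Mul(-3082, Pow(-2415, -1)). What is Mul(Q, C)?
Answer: Add(Rational(536, 255), Mul(Rational(134, 255), I)) ≈ Add(2.1020, Mul(0.52549, I))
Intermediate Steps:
Q = Rational(134, 105) (Q = Mul(-3082, Rational(-1, 2415)) = Rational(134, 105) ≈ 1.2762)
C = Mul(Rational(-7, 17), Add(-4, Mul(-1, I))) (C = Mul(-7, Pow(Add(-4, Pow(-1, Rational(1, 2))), -1)) = Mul(-7, Pow(Add(-4, I), -1)) = Mul(-7, Mul(Rational(1, 17), Add(-4, Mul(-1, I)))) = Mul(Rational(-7, 17), Add(-4, Mul(-1, I))) ≈ Add(1.6471, Mul(0.41176, I)))
Mul(Q, C) = Mul(Rational(134, 105), Add(Rational(28, 17), Mul(Rational(7, 17), I))) = Add(Rational(536, 255), Mul(Rational(134, 255), I))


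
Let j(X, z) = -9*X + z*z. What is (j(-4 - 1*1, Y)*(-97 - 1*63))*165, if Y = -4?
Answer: -1610400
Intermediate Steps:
j(X, z) = z² - 9*X (j(X, z) = -9*X + z² = z² - 9*X)
(j(-4 - 1*1, Y)*(-97 - 1*63))*165 = (((-4)² - 9*(-4 - 1*1))*(-97 - 1*63))*165 = ((16 - 9*(-4 - 1))*(-97 - 63))*165 = ((16 - 9*(-5))*(-160))*165 = ((16 + 45)*(-160))*165 = (61*(-160))*165 = -9760*165 = -1610400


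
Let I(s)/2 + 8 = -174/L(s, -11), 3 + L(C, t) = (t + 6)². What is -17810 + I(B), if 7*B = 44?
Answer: -196260/11 ≈ -17842.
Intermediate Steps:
B = 44/7 (B = (⅐)*44 = 44/7 ≈ 6.2857)
L(C, t) = -3 + (6 + t)² (L(C, t) = -3 + (t + 6)² = -3 + (6 + t)²)
I(s) = -350/11 (I(s) = -16 + 2*(-174/(-3 + (6 - 11)²)) = -16 + 2*(-174/(-3 + (-5)²)) = -16 + 2*(-174/(-3 + 25)) = -16 + 2*(-174/22) = -16 + 2*(-174*1/22) = -16 + 2*(-87/11) = -16 - 174/11 = -350/11)
-17810 + I(B) = -17810 - 350/11 = -196260/11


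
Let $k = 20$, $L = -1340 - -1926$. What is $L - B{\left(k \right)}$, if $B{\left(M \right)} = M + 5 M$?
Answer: $466$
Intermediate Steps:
$L = 586$ ($L = -1340 + 1926 = 586$)
$B{\left(M \right)} = 6 M$
$L - B{\left(k \right)} = 586 - 6 \cdot 20 = 586 - 120 = 466$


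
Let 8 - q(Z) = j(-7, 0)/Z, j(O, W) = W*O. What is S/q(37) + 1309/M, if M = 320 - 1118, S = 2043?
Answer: 115703/456 ≈ 253.73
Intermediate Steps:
j(O, W) = O*W
q(Z) = 8 (q(Z) = 8 - (-7*0)/Z = 8 - 0/Z = 8 - 1*0 = 8 + 0 = 8)
M = -798
S/q(37) + 1309/M = 2043/8 + 1309/(-798) = 2043*(1/8) + 1309*(-1/798) = 2043/8 - 187/114 = 115703/456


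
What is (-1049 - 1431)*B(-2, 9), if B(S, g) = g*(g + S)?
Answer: -156240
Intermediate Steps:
B(S, g) = g*(S + g)
(-1049 - 1431)*B(-2, 9) = (-1049 - 1431)*(9*(-2 + 9)) = -22320*7 = -2480*63 = -156240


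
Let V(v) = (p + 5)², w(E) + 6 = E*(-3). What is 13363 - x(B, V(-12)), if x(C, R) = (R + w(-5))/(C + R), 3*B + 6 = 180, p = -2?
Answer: 895303/67 ≈ 13363.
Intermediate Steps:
B = 58 (B = -2 + (⅓)*180 = -2 + 60 = 58)
w(E) = -6 - 3*E (w(E) = -6 + E*(-3) = -6 - 3*E)
V(v) = 9 (V(v) = (-2 + 5)² = 3² = 9)
x(C, R) = (9 + R)/(C + R) (x(C, R) = (R + (-6 - 3*(-5)))/(C + R) = (R + (-6 + 15))/(C + R) = (R + 9)/(C + R) = (9 + R)/(C + R))
13363 - x(B, V(-12)) = 13363 - (9 + 9)/(58 + 9) = 13363 - 18/67 = 895303/67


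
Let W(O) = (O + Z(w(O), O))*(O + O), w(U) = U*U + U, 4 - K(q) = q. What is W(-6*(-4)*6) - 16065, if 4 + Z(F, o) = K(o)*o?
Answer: -5781825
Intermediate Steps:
K(q) = 4 - q
w(U) = U + U**2 (w(U) = U**2 + U = U + U**2)
Z(F, o) = -4 + o*(4 - o) (Z(F, o) = -4 + (4 - o)*o = -4 + o*(4 - o))
W(O) = 2*O*(-4 + O - O*(-4 + O)) (W(O) = (O + (-4 - O*(-4 + O)))*(O + O) = (-4 + O - O*(-4 + O))*(2*O) = 2*O*(-4 + O - O*(-4 + O)))
W(-6*(-4)*6) - 16065 = 2*(-6*(-4)*6)*(-4 - (-6*(-4)*6)**2 + 5*(-6*(-4)*6)) - 16065 = 2*(24*6)*(-4 - (24*6)**2 + 5*(24*6)) - 16065 = 2*144*(-4 - 1*144**2 + 5*144) - 16065 = 2*144*(-4 - 1*20736 + 720) - 16065 = 2*144*(-4 - 20736 + 720) - 16065 = 2*144*(-20020) - 16065 = -5765760 - 16065 = -5781825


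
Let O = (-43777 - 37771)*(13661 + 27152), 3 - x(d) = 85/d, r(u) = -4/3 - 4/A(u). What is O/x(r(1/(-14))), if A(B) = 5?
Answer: -106502992768/1371 ≈ -7.7683e+7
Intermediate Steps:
r(u) = -32/15 (r(u) = -4/3 - 4/5 = -4*⅓ - 4*⅕ = -4/3 - ⅘ = -32/15)
x(d) = 3 - 85/d
O = -3328218524 (O = -81548*40813 = -3328218524)
O/x(r(1/(-14))) = -3328218524/(3 - 85/(-32/15)) = -3328218524/(3 - 85*(-15/32)) = -3328218524/(3 + 1275/32) = -3328218524/1371/32 = -3328218524*32/1371 = -106502992768/1371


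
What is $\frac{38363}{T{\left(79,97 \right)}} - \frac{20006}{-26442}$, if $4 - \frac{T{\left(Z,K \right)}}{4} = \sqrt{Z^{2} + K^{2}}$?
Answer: $- \frac{350810321}{206697114} - \frac{191815 \sqrt{626}}{62536} \approx -78.44$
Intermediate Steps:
$T{\left(Z,K \right)} = 16 - 4 \sqrt{K^{2} + Z^{2}}$ ($T{\left(Z,K \right)} = 16 - 4 \sqrt{Z^{2} + K^{2}} = 16 - 4 \sqrt{K^{2} + Z^{2}}$)
$\frac{38363}{T{\left(79,97 \right)}} - \frac{20006}{-26442} = \frac{38363}{16 - 4 \sqrt{97^{2} + 79^{2}}} - \frac{20006}{-26442} = \frac{38363}{16 - 4 \sqrt{9409 + 6241}} - - \frac{10003}{13221} = \frac{38363}{16 - 4 \sqrt{15650}} + \frac{10003}{13221} = \frac{38363}{16 - 4 \cdot 5 \sqrt{626}} + \frac{10003}{13221} = \frac{38363}{16 - 20 \sqrt{626}} + \frac{10003}{13221} = \frac{10003}{13221} + \frac{38363}{16 - 20 \sqrt{626}}$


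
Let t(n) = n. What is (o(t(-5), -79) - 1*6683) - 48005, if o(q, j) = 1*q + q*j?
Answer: -54298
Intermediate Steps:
o(q, j) = q + j*q
(o(t(-5), -79) - 1*6683) - 48005 = (-5*(1 - 79) - 1*6683) - 48005 = (-5*(-78) - 6683) - 48005 = (390 - 6683) - 48005 = -6293 - 48005 = -54298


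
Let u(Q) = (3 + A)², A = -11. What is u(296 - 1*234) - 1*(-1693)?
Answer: 1757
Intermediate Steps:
u(Q) = 64 (u(Q) = (3 - 11)² = (-8)² = 64)
u(296 - 1*234) - 1*(-1693) = 64 - 1*(-1693) = 64 + 1693 = 1757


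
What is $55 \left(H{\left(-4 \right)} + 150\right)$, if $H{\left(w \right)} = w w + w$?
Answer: $8910$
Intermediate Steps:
$H{\left(w \right)} = w + w^{2}$ ($H{\left(w \right)} = w^{2} + w = w + w^{2}$)
$55 \left(H{\left(-4 \right)} + 150\right) = 55 \left(- 4 \left(1 - 4\right) + 150\right) = 55 \left(\left(-4\right) \left(-3\right) + 150\right) = 55 \left(12 + 150\right) = 55 \cdot 162 = 8910$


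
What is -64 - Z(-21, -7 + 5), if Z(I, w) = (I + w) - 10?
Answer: -31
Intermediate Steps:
Z(I, w) = -10 + I + w
-64 - Z(-21, -7 + 5) = -64 - (-10 - 21 + (-7 + 5)) = -64 - (-10 - 21 - 2) = -64 - 1*(-33) = -64 + 33 = -31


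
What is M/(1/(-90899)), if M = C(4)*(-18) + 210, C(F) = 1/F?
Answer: -37359489/2 ≈ -1.8680e+7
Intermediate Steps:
M = 411/2 (M = -18/4 + 210 = (¼)*(-18) + 210 = -9/2 + 210 = 411/2 ≈ 205.50)
M/(1/(-90899)) = 411/(2*(1/(-90899))) = 411/(2*(-1/90899)) = (411/2)*(-90899) = -37359489/2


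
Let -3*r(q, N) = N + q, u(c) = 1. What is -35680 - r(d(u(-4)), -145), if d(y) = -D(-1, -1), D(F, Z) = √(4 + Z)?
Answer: -107185/3 - √3/3 ≈ -35729.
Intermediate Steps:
d(y) = -√3 (d(y) = -√(4 - 1) = -√3)
r(q, N) = -N/3 - q/3 (r(q, N) = -(N + q)/3 = -N/3 - q/3)
-35680 - r(d(u(-4)), -145) = -35680 - (-⅓*(-145) - (-1)*√3/3) = -35680 - (145/3 + √3/3) = -35680 + (-145/3 - √3/3) = -107185/3 - √3/3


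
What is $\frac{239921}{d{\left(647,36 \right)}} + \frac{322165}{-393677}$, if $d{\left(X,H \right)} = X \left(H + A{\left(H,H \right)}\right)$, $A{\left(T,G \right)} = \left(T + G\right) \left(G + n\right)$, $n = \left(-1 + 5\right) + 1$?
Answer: $- \frac{528369596423}{761070548772} \approx -0.69425$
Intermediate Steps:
$n = 5$ ($n = 4 + 1 = 5$)
$A{\left(T,G \right)} = \left(5 + G\right) \left(G + T\right)$ ($A{\left(T,G \right)} = \left(T + G\right) \left(G + 5\right) = \left(G + T\right) \left(5 + G\right) = \left(5 + G\right) \left(G + T\right)$)
$d{\left(X,H \right)} = X \left(2 H^{2} + 11 H\right)$ ($d{\left(X,H \right)} = X \left(H + \left(H^{2} + 5 H + 5 H + H H\right)\right) = X \left(H + \left(H^{2} + 5 H + 5 H + H^{2}\right)\right) = X \left(H + \left(2 H^{2} + 10 H\right)\right) = X \left(2 H^{2} + 11 H\right)$)
$\frac{239921}{d{\left(647,36 \right)}} + \frac{322165}{-393677} = \frac{239921}{36 \cdot 647 \left(11 + 2 \cdot 36\right)} + \frac{322165}{-393677} = \frac{239921}{36 \cdot 647 \left(11 + 72\right)} + 322165 \left(- \frac{1}{393677}\right) = \frac{239921}{36 \cdot 647 \cdot 83} - \frac{322165}{393677} = \frac{239921}{1933236} - \frac{322165}{393677} = - \frac{528369596423}{761070548772}$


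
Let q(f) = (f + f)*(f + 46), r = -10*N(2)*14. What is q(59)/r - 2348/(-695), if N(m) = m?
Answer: -113623/2780 ≈ -40.872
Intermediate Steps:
r = -280 (r = -10*2*14 = -20*14 = -280)
q(f) = 2*f*(46 + f) (q(f) = (2*f)*(46 + f) = 2*f*(46 + f))
q(59)/r - 2348/(-695) = (2*59*(46 + 59))/(-280) - 2348/(-695) = (2*59*105)*(-1/280) - 2348*(-1/695) = 12390*(-1/280) + 2348/695 = -177/4 + 2348/695 = -113623/2780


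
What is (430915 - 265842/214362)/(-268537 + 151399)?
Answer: -2565875983/697498221 ≈ -3.6787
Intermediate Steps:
(430915 - 265842/214362)/(-268537 + 151399) = (430915 - 265842*1/214362)/(-117138) = (430915 - 14769/11909)*(-1/117138) = (5131751966/11909)*(-1/117138) = -2565875983/697498221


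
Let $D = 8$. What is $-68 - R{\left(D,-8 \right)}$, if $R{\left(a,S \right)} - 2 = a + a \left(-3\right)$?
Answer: $-54$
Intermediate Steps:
$R{\left(a,S \right)} = 2 - 2 a$ ($R{\left(a,S \right)} = 2 + \left(a + a \left(-3\right)\right) = 2 + \left(a - 3 a\right) = 2 - 2 a$)
$-68 - R{\left(D,-8 \right)} = -68 - \left(2 - 16\right) = -68 - -14 = -68 + 14 = -54$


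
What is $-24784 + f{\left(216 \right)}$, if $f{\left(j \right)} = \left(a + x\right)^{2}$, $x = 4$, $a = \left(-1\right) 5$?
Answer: $-24783$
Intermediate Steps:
$a = -5$
$f{\left(j \right)} = 1$ ($f{\left(j \right)} = \left(-5 + 4\right)^{2} = \left(-1\right)^{2} = 1$)
$-24784 + f{\left(216 \right)} = -24784 + 1 = -24783$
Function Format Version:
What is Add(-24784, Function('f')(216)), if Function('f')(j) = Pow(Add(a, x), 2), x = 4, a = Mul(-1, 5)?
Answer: -24783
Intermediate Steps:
a = -5
Function('f')(j) = 1 (Function('f')(j) = Pow(Add(-5, 4), 2) = Pow(-1, 2) = 1)
Add(-24784, Function('f')(216)) = Add(-24784, 1) = -24783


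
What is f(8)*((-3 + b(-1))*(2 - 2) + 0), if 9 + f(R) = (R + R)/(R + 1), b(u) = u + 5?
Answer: 0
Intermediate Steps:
b(u) = 5 + u
f(R) = -9 + 2*R/(1 + R) (f(R) = -9 + (R + R)/(R + 1) = -9 + (2*R)/(1 + R) = -9 + 2*R/(1 + R))
f(8)*((-3 + b(-1))*(2 - 2) + 0) = ((-9 - 7*8)/(1 + 8))*((-3 + (5 - 1))*(2 - 2) + 0) = ((-9 - 56)/9)*((-3 + 4)*0 + 0) = ((⅑)*(-65))*(1*0 + 0) = -65*(0 + 0)/9 = -65/9*0 = 0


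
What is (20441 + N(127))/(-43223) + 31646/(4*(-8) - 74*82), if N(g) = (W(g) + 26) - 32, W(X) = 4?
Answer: -746256479/131830150 ≈ -5.6607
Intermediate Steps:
N(g) = -2 (N(g) = (4 + 26) - 32 = 30 - 32 = -2)
(20441 + N(127))/(-43223) + 31646/(4*(-8) - 74*82) = (20441 - 2)/(-43223) + 31646/(4*(-8) - 74*82) = 20439*(-1/43223) + 31646/(-32 - 6068) = -20439/43223 + 31646/(-6100) = -20439/43223 + 31646*(-1/6100) = -20439/43223 - 15823/3050 = -746256479/131830150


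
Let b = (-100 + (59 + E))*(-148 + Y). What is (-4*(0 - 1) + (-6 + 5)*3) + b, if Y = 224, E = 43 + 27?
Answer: 2205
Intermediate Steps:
E = 70
b = 2204 (b = (-100 + (59 + 70))*(-148 + 224) = (-100 + 129)*76 = 29*76 = 2204)
(-4*(0 - 1) + (-6 + 5)*3) + b = (-4*(0 - 1) + (-6 + 5)*3) + 2204 = (-4*(-1) - 1*3) + 2204 = (4 - 3) + 2204 = 1 + 2204 = 2205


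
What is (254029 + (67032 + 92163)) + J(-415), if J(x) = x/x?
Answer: 413225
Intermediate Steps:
J(x) = 1
(254029 + (67032 + 92163)) + J(-415) = (254029 + (67032 + 92163)) + 1 = (254029 + 159195) + 1 = 413224 + 1 = 413225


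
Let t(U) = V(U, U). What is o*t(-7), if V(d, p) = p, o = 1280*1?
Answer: -8960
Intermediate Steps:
o = 1280
t(U) = U
o*t(-7) = 1280*(-7) = -8960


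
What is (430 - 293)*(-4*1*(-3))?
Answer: 1644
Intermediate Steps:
(430 - 293)*(-4*1*(-3)) = 137*(-4*(-3)) = 137*12 = 1644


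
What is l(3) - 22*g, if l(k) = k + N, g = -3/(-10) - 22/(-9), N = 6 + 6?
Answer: -2042/45 ≈ -45.378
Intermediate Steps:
N = 12
g = 247/90 (g = -3*(-⅒) - 22*(-⅑) = 3/10 + 22/9 = 247/90 ≈ 2.7444)
l(k) = 12 + k (l(k) = k + 12 = 12 + k)
l(3) - 22*g = (12 + 3) - 22*247/90 = 15 - 2717/45 = -2042/45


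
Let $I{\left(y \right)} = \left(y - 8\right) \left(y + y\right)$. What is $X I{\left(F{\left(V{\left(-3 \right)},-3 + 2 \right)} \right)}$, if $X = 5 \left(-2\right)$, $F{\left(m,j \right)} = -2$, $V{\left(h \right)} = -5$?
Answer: $-400$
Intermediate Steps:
$X = -10$
$I{\left(y \right)} = 2 y \left(-8 + y\right)$ ($I{\left(y \right)} = \left(-8 + y\right) 2 y = 2 y \left(-8 + y\right)$)
$X I{\left(F{\left(V{\left(-3 \right)},-3 + 2 \right)} \right)} = - 10 \cdot 2 \left(-2\right) \left(-8 - 2\right) = - 10 \cdot 2 \left(-2\right) \left(-10\right) = \left(-10\right) 40 = -400$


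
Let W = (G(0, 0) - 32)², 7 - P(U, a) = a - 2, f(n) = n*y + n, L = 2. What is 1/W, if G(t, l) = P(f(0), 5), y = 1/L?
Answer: 1/784 ≈ 0.0012755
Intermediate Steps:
y = ½ (y = 1/2 = 1*(½) = ½ ≈ 0.50000)
f(n) = 3*n/2 (f(n) = n*(½) + n = n/2 + n = 3*n/2)
P(U, a) = 9 - a (P(U, a) = 7 - (a - 2) = 7 - (-2 + a) = 7 + (2 - a) = 9 - a)
G(t, l) = 4 (G(t, l) = 9 - 1*5 = 9 - 5 = 4)
W = 784 (W = (4 - 32)² = (-28)² = 784)
1/W = 1/784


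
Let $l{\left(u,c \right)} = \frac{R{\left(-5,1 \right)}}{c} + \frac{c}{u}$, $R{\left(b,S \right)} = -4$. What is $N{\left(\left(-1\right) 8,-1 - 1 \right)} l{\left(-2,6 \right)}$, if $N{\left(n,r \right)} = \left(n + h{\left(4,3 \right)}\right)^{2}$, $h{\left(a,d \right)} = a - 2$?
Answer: $-132$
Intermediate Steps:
$h{\left(a,d \right)} = -2 + a$
$l{\left(u,c \right)} = - \frac{4}{c} + \frac{c}{u}$
$N{\left(n,r \right)} = \left(2 + n\right)^{2}$ ($N{\left(n,r \right)} = \left(n + \left(-2 + 4\right)\right)^{2} = \left(n + 2\right)^{2} = \left(2 + n\right)^{2}$)
$N{\left(\left(-1\right) 8,-1 - 1 \right)} l{\left(-2,6 \right)} = \left(2 - 8\right)^{2} \left(- \frac{4}{6} + \frac{6}{-2}\right) = \left(2 - 8\right)^{2} \left(\left(-4\right) \frac{1}{6} + 6 \left(- \frac{1}{2}\right)\right) = \left(-6\right)^{2} \left(- \frac{2}{3} - 3\right) = 36 \left(- \frac{11}{3}\right) = -132$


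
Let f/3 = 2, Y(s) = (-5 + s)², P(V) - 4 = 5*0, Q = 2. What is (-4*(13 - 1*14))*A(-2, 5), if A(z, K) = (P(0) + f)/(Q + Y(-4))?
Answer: 40/83 ≈ 0.48193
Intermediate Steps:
P(V) = 4 (P(V) = 4 + 5*0 = 4 + 0 = 4)
f = 6 (f = 3*2 = 6)
A(z, K) = 10/83 (A(z, K) = (4 + 6)/(2 + (-5 - 4)²) = 10/(2 + (-9)²) = 10/(2 + 81) = 10/83)
(-4*(13 - 1*14))*A(-2, 5) = -4*(13 - 1*14)*(10/83) = -4*(13 - 14)*(10/83) = -4*(-1)*(10/83) = 4*(10/83) = 40/83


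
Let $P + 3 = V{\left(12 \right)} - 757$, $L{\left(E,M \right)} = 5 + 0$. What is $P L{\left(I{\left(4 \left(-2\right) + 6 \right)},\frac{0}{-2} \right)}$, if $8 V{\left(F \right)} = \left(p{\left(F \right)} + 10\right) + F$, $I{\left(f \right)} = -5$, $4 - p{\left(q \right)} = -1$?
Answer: $- \frac{30265}{8} \approx -3783.1$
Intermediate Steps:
$p{\left(q \right)} = 5$ ($p{\left(q \right)} = 4 - -1 = 4 + 1 = 5$)
$V{\left(F \right)} = \frac{15}{8} + \frac{F}{8}$ ($V{\left(F \right)} = \frac{\left(5 + 10\right) + F}{8} = \frac{15 + F}{8} = \frac{15}{8} + \frac{F}{8}$)
$L{\left(E,M \right)} = 5$
$P = - \frac{6053}{8}$ ($P = -3 + \left(\left(\frac{15}{8} + \frac{1}{8} \cdot 12\right) - 757\right) = -3 + \left(\left(\frac{15}{8} + \frac{3}{2}\right) - 757\right) = -3 + \left(\frac{27}{8} - 757\right) = -3 - \frac{6029}{8} = - \frac{6053}{8} \approx -756.63$)
$P L{\left(I{\left(4 \left(-2\right) + 6 \right)},\frac{0}{-2} \right)} = \left(- \frac{6053}{8}\right) 5 = - \frac{30265}{8}$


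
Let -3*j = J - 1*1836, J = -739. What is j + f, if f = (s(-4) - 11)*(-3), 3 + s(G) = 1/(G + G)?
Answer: 21617/24 ≈ 900.71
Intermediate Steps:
j = 2575/3 (j = -(-739 - 1*1836)/3 = -(-739 - 1836)/3 = -⅓*(-2575) = 2575/3 ≈ 858.33)
s(G) = -3 + 1/(2*G) (s(G) = -3 + 1/(G + G) = -3 + 1/(2*G))
f = 339/8 (f = ((-3 + (½)/(-4)) - 11)*(-3) = ((-3 + (½)*(-¼)) - 11)*(-3) = ((-3 - ⅛) - 11)*(-3) = (-25/8 - 11)*(-3) = -113/8*(-3) = 339/8 ≈ 42.375)
j + f = 2575/3 + 339/8 = 21617/24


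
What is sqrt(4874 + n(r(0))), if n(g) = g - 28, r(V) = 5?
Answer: 21*sqrt(11) ≈ 69.649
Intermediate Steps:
n(g) = -28 + g
sqrt(4874 + n(r(0))) = sqrt(4874 + (-28 + 5)) = sqrt(4874 - 23) = sqrt(4851) = 21*sqrt(11)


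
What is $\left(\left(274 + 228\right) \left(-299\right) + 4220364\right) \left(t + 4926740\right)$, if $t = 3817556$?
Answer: $35591610702736$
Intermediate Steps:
$\left(\left(274 + 228\right) \left(-299\right) + 4220364\right) \left(t + 4926740\right) = \left(\left(274 + 228\right) \left(-299\right) + 4220364\right) \left(3817556 + 4926740\right) = \left(502 \left(-299\right) + 4220364\right) 8744296 = \left(-150098 + 4220364\right) 8744296 = 4070266 \cdot 8744296 = 35591610702736$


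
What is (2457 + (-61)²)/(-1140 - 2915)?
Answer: -6178/4055 ≈ -1.5236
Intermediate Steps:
(2457 + (-61)²)/(-1140 - 2915) = (2457 + 3721)/(-4055) = 6178*(-1/4055) = -6178/4055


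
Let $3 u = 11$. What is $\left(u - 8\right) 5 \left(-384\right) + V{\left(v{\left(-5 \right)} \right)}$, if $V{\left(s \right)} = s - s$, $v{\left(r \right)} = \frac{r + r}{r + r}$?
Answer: $8320$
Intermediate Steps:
$u = \frac{11}{3}$ ($u = \frac{1}{3} \cdot 11 = \frac{11}{3} \approx 3.6667$)
$v{\left(r \right)} = 1$ ($v{\left(r \right)} = \frac{2 r}{2 r} = 2 r \frac{1}{2 r} = 1$)
$V{\left(s \right)} = 0$
$\left(u - 8\right) 5 \left(-384\right) + V{\left(v{\left(-5 \right)} \right)} = \left(\frac{11}{3} - 8\right) 5 \left(-384\right) + 0 = \left(- \frac{13}{3}\right) 5 \left(-384\right) + 0 = \left(- \frac{65}{3}\right) \left(-384\right) + 0 = 8320 + 0 = 8320$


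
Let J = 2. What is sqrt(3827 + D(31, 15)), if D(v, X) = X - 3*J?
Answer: 2*sqrt(959) ≈ 61.935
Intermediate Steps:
D(v, X) = -6 + X (D(v, X) = X - 3*2 = X - 6 = -6 + X)
sqrt(3827 + D(31, 15)) = sqrt(3827 + (-6 + 15)) = sqrt(3827 + 9) = sqrt(3836) = 2*sqrt(959)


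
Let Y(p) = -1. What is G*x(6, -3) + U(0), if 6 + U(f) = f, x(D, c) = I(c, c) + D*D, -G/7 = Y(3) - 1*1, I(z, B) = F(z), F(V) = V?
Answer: 456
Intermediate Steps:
I(z, B) = z
G = 14 (G = -7*(-1 - 1*1) = -7*(-1 - 1) = -7*(-2) = 14)
x(D, c) = c + D² (x(D, c) = c + D*D = c + D²)
U(f) = -6 + f
G*x(6, -3) + U(0) = 14*(-3 + 6²) + (-6 + 0) = 14*(-3 + 36) - 6 = 14*33 - 6 = 462 - 6 = 456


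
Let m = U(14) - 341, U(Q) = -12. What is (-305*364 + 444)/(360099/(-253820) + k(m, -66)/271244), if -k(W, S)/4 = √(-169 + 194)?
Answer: 1903210672099520/24419942389 ≈ 77937.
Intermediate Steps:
m = -353 (m = -12 - 341 = -353)
k(W, S) = -20 (k(W, S) = -4*√(-169 + 194) = -4*√25 = -4*5 = -20)
(-305*364 + 444)/(360099/(-253820) + k(m, -66)/271244) = (-305*364 + 444)/(360099/(-253820) - 20/271244) = (-111020 + 444)/(360099*(-1/253820) - 20*1/271244) = -110576/(-360099/253820 - 5/67811) = -110576/(-24419942389/17211788020) = -110576*(-17211788020/24419942389) = 1903210672099520/24419942389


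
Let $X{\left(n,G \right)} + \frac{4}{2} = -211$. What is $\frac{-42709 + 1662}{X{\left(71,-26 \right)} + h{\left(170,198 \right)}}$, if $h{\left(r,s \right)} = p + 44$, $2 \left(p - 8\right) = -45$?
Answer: $\frac{82094}{367} \approx 223.69$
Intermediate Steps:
$p = - \frac{29}{2}$ ($p = 8 + \frac{1}{2} \left(-45\right) = 8 - \frac{45}{2} = - \frac{29}{2} \approx -14.5$)
$h{\left(r,s \right)} = \frac{59}{2}$ ($h{\left(r,s \right)} = - \frac{29}{2} + 44 = \frac{59}{2}$)
$X{\left(n,G \right)} = -213$ ($X{\left(n,G \right)} = -2 - 211 = -213$)
$\frac{-42709 + 1662}{X{\left(71,-26 \right)} + h{\left(170,198 \right)}} = \frac{-42709 + 1662}{-213 + \frac{59}{2}} = - \frac{41047}{- \frac{367}{2}} = \left(-41047\right) \left(- \frac{2}{367}\right) = \frac{82094}{367}$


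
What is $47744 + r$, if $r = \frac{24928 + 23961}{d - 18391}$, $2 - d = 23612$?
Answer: $\frac{2005246855}{42001} \approx 47743.0$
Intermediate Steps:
$d = -23610$ ($d = 2 - 23612 = -23610$)
$r = - \frac{48889}{42001}$ ($r = \frac{24928 + 23961}{-23610 - 18391} = \frac{48889}{-42001} = 48889 \left(- \frac{1}{42001}\right) = - \frac{48889}{42001} \approx -1.164$)
$47744 + r = 47744 - \frac{48889}{42001} = \frac{2005246855}{42001}$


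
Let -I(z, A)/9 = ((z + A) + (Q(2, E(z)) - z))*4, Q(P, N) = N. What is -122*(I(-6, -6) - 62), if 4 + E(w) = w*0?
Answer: -36356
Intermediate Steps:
E(w) = -4 (E(w) = -4 + w*0 = -4 + 0 = -4)
I(z, A) = 144 - 36*A (I(z, A) = -9*((z + A) + (-4 - z))*4 = -9*((A + z) + (-4 - z))*4 = -9*(-4 + A)*4 = -9*(-16 + 4*A) = 144 - 36*A)
-122*(I(-6, -6) - 62) = -122*((144 - 36*(-6)) - 62) = -122*((144 + 216) - 62) = -122*(360 - 62) = -122*298 = -36356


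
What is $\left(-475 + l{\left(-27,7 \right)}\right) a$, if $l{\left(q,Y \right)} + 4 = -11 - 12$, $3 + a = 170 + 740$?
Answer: $-455314$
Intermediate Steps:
$a = 907$ ($a = -3 + \left(170 + 740\right) = -3 + 910 = 907$)
$l{\left(q,Y \right)} = -27$ ($l{\left(q,Y \right)} = -4 - 23 = -27$)
$\left(-475 + l{\left(-27,7 \right)}\right) a = \left(-475 - 27\right) 907 = \left(-502\right) 907 = -455314$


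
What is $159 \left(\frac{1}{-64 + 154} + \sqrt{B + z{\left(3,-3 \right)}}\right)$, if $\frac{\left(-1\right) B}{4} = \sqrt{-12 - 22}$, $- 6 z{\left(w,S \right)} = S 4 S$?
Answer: $\frac{53}{30} + 159 \sqrt{-6 - 4 i \sqrt{34}} \approx 479.87 - 616.66 i$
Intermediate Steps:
$z{\left(w,S \right)} = - \frac{2 S^{2}}{3}$ ($z{\left(w,S \right)} = - \frac{S 4 S}{6} = - \frac{4 S S}{6} = - \frac{4 S^{2}}{6} = - \frac{2 S^{2}}{3}$)
$B = - 4 i \sqrt{34}$ ($B = - 4 \sqrt{-12 - 22} = - 4 \sqrt{-34} = - 4 i \sqrt{34} \approx - 23.324 i$)
$159 \left(\frac{1}{-64 + 154} + \sqrt{B + z{\left(3,-3 \right)}}\right) = 159 \left(\frac{1}{-64 + 154} + \sqrt{- 4 i \sqrt{34} - \frac{2 \left(-3\right)^{2}}{3}}\right) = 159 \left(\frac{1}{90} + \sqrt{- 4 i \sqrt{34} - 6}\right) = 159 \left(\frac{1}{90} + \sqrt{-6 - 4 i \sqrt{34}}\right) = \frac{53}{30} + 159 \sqrt{-6 - 4 i \sqrt{34}}$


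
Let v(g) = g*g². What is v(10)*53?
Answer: 53000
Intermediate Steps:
v(g) = g³
v(10)*53 = 10³*53 = 1000*53 = 53000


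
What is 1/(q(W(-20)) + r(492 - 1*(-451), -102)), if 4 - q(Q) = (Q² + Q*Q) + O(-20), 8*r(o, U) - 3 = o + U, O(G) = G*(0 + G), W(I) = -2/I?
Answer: -25/7263 ≈ -0.0034421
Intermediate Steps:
O(G) = G² (O(G) = G*G = G²)
r(o, U) = 3/8 + U/8 + o/8 (r(o, U) = 3/8 + (o + U)/8 = 3/8 + (U + o)/8 = 3/8 + (U/8 + o/8) = 3/8 + U/8 + o/8)
q(Q) = -396 - 2*Q² (q(Q) = 4 - ((Q² + Q*Q) + (-20)²) = 4 - ((Q² + Q²) + 400) = 4 - (2*Q² + 400) = 4 - (400 + 2*Q²) = 4 + (-400 - 2*Q²) = -396 - 2*Q²)
1/(q(W(-20)) + r(492 - 1*(-451), -102)) = 1/((-396 - 2*(-2/(-20))²) + (3/8 + (⅛)*(-102) + (492 - 1*(-451))/8)) = 1/((-396 - 2*(-2*(-1/20))²) + (3/8 - 51/4 + (492 + 451)/8)) = 1/((-396 - 2*(⅒)²) + (3/8 - 51/4 + (⅛)*943)) = 1/((-396 - 2*1/100) + (3/8 - 51/4 + 943/8)) = 1/((-396 - 1/50) + 211/2) = 1/(-19801/50 + 211/2) = 1/(-7263/25) = -25/7263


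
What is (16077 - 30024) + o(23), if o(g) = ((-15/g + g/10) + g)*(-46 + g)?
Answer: -145139/10 ≈ -14514.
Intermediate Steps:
o(g) = (-46 + g)*(-15/g + 11*g/10) (o(g) = ((-15/g + g*(⅒)) + g)*(-46 + g) = ((-15/g + g/10) + g)*(-46 + g) = (-15/g + 11*g/10)*(-46 + g) = (-46 + g)*(-15/g + 11*g/10))
(16077 - 30024) + o(23) = (16077 - 30024) + (⅒)*(6900 - 1*23*(150 - 11*23² + 506*23))/23 = -13947 + (⅒)*(1/23)*(6900 - 1*23*(150 - 11*529 + 11638)) = -13947 + (⅒)*(1/23)*(6900 - 1*23*(150 - 5819 + 11638)) = -13947 + (⅒)*(1/23)*(6900 - 1*23*5969) = -13947 + (⅒)*(1/23)*(6900 - 137287) = -13947 + (⅒)*(1/23)*(-130387) = -13947 - 5669/10 = -145139/10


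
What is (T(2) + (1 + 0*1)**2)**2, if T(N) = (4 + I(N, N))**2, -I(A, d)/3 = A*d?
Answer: 4225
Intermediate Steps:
I(A, d) = -3*A*d
T(N) = (4 - 3*N**2)**2 (T(N) = (4 - 3*N*N)**2 = (4 - 3*N**2)**2)
(T(2) + (1 + 0*1)**2)**2 = ((-4 + 3*2**2)**2 + (1 + 0*1)**2)**2 = ((-4 + 3*4)**2 + (1 + 0)**2)**2 = ((-4 + 12)**2 + 1**2)**2 = (8**2 + 1)**2 = (64 + 1)**2 = 65**2 = 4225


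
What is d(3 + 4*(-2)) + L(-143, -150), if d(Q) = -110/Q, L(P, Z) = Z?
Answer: -128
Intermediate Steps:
d(3 + 4*(-2)) + L(-143, -150) = -110/(3 + 4*(-2)) - 150 = -110/(3 - 8) - 150 = -110/(-5) - 150 = -110*(-⅕) - 150 = 22 - 150 = -128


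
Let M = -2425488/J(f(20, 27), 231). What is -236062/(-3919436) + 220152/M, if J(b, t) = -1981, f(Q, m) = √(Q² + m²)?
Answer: 8905840376464/49513255129 ≈ 179.87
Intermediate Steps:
M = 2425488/1981 (M = -2425488/(-1981) = -2425488*(-1/1981) = 2425488/1981 ≈ 1224.4)
-236062/(-3919436) + 220152/M = -236062/(-3919436) + 220152/(2425488/1981) = -236062*(-1/3919436) + 220152*(1981/2425488) = 118031/1959718 + 18171713/101062 = 8905840376464/49513255129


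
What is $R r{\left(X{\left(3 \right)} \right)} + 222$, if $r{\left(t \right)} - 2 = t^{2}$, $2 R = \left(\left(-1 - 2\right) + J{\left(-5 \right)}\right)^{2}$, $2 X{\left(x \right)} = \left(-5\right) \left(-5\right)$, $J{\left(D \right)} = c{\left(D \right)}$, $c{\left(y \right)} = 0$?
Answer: $\frac{7473}{8} \approx 934.13$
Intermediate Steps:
$J{\left(D \right)} = 0$
$X{\left(x \right)} = \frac{25}{2}$ ($X{\left(x \right)} = \frac{\left(-5\right) \left(-5\right)}{2} = \frac{1}{2} \cdot 25 = \frac{25}{2}$)
$R = \frac{9}{2}$ ($R = \frac{\left(\left(-1 - 2\right) + 0\right)^{2}}{2} = \frac{\left(-3 + 0\right)^{2}}{2} = \frac{\left(-3\right)^{2}}{2} = \frac{1}{2} \cdot 9 = \frac{9}{2} \approx 4.5$)
$r{\left(t \right)} = 2 + t^{2}$
$R r{\left(X{\left(3 \right)} \right)} + 222 = \frac{9 \left(2 + \left(\frac{25}{2}\right)^{2}\right)}{2} + 222 = \frac{9 \left(2 + \frac{625}{4}\right)}{2} + 222 = \frac{9}{2} \cdot \frac{633}{4} + 222 = \frac{5697}{8} + 222 = \frac{7473}{8}$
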